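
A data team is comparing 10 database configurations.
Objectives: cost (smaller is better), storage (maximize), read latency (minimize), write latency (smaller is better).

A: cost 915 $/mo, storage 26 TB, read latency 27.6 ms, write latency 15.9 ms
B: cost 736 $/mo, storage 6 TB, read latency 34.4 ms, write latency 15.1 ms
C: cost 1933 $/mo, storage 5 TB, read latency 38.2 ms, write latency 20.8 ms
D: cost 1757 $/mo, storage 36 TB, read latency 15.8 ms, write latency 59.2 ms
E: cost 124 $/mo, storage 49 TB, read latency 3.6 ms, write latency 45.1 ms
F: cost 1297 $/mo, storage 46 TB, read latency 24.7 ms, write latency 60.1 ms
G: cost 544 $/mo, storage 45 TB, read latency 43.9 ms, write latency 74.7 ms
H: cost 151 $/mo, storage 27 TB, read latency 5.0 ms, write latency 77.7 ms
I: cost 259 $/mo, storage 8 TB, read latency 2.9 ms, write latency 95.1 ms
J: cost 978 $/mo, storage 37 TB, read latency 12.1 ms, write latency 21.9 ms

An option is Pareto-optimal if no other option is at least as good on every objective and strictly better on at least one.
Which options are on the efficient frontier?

A: not dominated.
B: not dominated (best write latency).
C: dominated by A (cost 915≤1933, storage 26≥5, read latency 27.6≤38.2, write latency 15.9≤20.8).
D: dominated by E (cost 124≤1757, storage 49≥36, read latency 3.6≤15.8, write latency 45.1≤59.2).
E: not dominated (best cost).
F: dominated by E (cost 124≤1297, storage 49≥46, read latency 3.6≤24.7, write latency 45.1≤60.1).
G: dominated by E (cost 124≤544, storage 49≥45, read latency 3.6≤43.9, write latency 45.1≤74.7).
H: dominated by E (cost 124≤151, storage 49≥27, read latency 3.6≤5.0, write latency 45.1≤77.7).
I: not dominated (best read latency).
J: not dominated.

A, B, E, I, J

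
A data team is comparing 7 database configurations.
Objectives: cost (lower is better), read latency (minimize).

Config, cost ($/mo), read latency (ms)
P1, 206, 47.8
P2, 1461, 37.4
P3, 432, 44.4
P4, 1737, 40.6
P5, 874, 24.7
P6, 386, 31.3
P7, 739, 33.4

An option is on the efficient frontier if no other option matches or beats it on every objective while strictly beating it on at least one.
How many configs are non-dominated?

3

P1: not dominated (best cost).
P2: dominated by P5 (cost 874≤1461, read latency 24.7≤37.4).
P3: dominated by P6 (cost 386≤432, read latency 31.3≤44.4).
P4: dominated by P2 (cost 1461≤1737, read latency 37.4≤40.6).
P5: not dominated (best read latency).
P6: not dominated.
P7: dominated by P6 (cost 386≤739, read latency 31.3≤33.4).
Pareto-optimal: P1, P5, P6 → 3.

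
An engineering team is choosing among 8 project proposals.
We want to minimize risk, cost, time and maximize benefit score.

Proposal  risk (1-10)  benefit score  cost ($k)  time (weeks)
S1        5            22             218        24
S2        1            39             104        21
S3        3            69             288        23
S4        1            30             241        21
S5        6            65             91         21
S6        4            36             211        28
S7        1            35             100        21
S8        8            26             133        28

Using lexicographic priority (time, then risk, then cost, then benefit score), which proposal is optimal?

First minimize time: best is 21, kept {S2, S4, S5, S7}.
Then minimize risk: best is 1, kept {S2, S4, S7}.
Then minimize cost: best is 100, kept {S7}.

S7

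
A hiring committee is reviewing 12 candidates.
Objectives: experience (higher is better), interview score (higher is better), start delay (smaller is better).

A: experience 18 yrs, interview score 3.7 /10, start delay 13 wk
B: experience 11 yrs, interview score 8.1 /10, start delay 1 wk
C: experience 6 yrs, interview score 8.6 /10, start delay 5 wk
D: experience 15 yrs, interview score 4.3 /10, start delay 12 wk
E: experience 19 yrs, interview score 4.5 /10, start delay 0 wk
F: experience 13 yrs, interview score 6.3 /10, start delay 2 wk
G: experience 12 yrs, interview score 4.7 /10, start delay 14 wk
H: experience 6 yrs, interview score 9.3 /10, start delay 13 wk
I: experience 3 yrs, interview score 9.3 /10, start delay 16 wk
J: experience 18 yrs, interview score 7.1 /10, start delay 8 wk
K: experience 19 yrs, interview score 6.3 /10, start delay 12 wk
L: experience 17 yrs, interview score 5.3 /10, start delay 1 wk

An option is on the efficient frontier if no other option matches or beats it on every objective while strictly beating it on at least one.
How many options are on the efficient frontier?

8

A: dominated by E (experience 19≥18, interview score 4.5≥3.7, start delay 0≤13).
B: not dominated.
C: not dominated.
D: dominated by E (experience 19≥15, interview score 4.5≥4.3, start delay 0≤12).
E: not dominated (best start delay).
F: not dominated.
G: dominated by F (experience 13≥12, interview score 6.3≥4.7, start delay 2≤14).
H: not dominated.
I: dominated by H (experience 6≥3, interview score 9.3≥9.3, start delay 13≤16).
J: not dominated.
K: not dominated.
L: not dominated.
Pareto-optimal: B, C, E, F, H, J, K, L → 8.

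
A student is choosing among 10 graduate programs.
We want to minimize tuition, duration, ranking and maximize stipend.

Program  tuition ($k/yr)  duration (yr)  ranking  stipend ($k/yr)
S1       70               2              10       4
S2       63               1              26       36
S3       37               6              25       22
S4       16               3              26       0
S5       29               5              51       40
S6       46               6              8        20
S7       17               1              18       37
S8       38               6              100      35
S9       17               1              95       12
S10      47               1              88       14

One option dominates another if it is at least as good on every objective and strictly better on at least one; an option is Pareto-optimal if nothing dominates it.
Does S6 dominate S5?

S6 vs S5: S6 is worse on tuition (46 vs 29), so it does not dominate S5.

No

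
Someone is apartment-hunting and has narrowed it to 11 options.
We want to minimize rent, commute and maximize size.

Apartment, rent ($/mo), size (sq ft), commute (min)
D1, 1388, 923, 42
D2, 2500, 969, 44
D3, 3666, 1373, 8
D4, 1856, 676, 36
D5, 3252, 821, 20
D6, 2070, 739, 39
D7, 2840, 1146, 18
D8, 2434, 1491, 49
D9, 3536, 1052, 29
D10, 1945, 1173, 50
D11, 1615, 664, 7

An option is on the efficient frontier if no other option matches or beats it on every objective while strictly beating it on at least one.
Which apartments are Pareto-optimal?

D1, D2, D3, D4, D6, D7, D8, D10, D11

D1: not dominated (best rent).
D2: not dominated.
D3: not dominated.
D4: not dominated.
D5: dominated by D7 (rent 2840≤3252, size 1146≥821, commute 18≤20).
D6: not dominated.
D7: not dominated.
D8: not dominated (best size).
D9: dominated by D7 (rent 2840≤3536, size 1146≥1052, commute 18≤29).
D10: not dominated.
D11: not dominated (best commute).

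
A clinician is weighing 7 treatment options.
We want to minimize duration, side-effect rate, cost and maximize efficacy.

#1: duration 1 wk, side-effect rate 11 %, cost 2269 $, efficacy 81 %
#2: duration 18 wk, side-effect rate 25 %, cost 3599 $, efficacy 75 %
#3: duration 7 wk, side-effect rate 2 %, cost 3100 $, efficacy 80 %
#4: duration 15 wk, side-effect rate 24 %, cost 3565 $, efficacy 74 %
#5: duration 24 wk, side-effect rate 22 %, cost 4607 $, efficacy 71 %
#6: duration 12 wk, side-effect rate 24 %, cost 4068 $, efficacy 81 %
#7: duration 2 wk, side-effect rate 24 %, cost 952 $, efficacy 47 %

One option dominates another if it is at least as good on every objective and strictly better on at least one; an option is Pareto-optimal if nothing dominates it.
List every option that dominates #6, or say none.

#1: duration 1≤12, side-effect rate 11≤24, cost 2269≤4068, efficacy 81≥81 — dominates #6.
Others (#2, #3, #4, #5, #7) are each worse than #6 on at least one objective.

#1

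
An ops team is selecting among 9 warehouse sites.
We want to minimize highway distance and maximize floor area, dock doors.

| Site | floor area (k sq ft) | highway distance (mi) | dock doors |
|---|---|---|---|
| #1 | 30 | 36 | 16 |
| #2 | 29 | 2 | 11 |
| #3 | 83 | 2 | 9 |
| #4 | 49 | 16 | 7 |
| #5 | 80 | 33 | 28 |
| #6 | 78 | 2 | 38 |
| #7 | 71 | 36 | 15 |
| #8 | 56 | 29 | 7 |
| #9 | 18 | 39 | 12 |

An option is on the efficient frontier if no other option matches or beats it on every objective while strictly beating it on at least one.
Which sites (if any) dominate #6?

#1: worse on floor area (30 vs 78).
#2: worse on floor area (29 vs 78).
#3: worse on dock doors (9 vs 38).
#4: worse on floor area (49 vs 78).
#5: worse on highway distance (33 vs 2).
#7: worse on floor area (71 vs 78).
#8: worse on floor area (56 vs 78).
#9: worse on floor area (18 vs 78).
No option dominates #6.

none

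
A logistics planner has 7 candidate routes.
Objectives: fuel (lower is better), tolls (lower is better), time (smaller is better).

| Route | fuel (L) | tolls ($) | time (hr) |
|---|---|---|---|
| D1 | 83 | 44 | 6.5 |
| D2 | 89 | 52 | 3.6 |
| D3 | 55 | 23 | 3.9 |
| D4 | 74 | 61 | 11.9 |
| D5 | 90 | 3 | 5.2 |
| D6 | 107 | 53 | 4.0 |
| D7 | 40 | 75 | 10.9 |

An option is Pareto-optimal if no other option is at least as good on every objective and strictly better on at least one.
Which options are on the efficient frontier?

D2, D3, D5, D7

D1: dominated by D3 (fuel 55≤83, tolls 23≤44, time 3.9≤6.5).
D2: not dominated (best time).
D3: not dominated.
D4: dominated by D3 (fuel 55≤74, tolls 23≤61, time 3.9≤11.9).
D5: not dominated (best tolls).
D6: dominated by D2 (fuel 89≤107, tolls 52≤53, time 3.6≤4.0).
D7: not dominated (best fuel).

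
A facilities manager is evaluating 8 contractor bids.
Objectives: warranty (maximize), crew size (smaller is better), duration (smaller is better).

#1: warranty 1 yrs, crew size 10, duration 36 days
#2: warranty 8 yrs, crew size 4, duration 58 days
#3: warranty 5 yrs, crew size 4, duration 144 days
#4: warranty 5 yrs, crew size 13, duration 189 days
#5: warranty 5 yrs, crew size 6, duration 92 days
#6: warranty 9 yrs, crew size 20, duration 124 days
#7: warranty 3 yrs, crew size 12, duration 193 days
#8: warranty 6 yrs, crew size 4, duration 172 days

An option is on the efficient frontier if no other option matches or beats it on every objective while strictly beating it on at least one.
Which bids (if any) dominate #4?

#2, #3, #5, #8

#2: warranty 8≥5, crew size 4≤13, duration 58≤189 — dominates #4.
#3: warranty 5≥5, crew size 4≤13, duration 144≤189 — dominates #4.
#5: warranty 5≥5, crew size 6≤13, duration 92≤189 — dominates #4.
#8: warranty 6≥5, crew size 4≤13, duration 172≤189 — dominates #4.
Others (#1, #6, #7) are each worse than #4 on at least one objective.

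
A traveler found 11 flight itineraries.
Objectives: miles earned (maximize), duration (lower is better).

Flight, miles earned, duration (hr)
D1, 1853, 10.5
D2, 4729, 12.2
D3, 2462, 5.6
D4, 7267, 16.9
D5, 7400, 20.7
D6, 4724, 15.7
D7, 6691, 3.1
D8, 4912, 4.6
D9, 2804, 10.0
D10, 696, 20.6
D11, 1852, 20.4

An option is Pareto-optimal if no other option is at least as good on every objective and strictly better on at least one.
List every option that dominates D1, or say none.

D3: miles earned 2462≥1853, duration 5.6≤10.5 — dominates D1.
D7: miles earned 6691≥1853, duration 3.1≤10.5 — dominates D1.
D8: miles earned 4912≥1853, duration 4.6≤10.5 — dominates D1.
D9: miles earned 2804≥1853, duration 10.0≤10.5 — dominates D1.
Others (D2, D4, D5, D6, D10, D11) are each worse than D1 on at least one objective.

D3, D7, D8, D9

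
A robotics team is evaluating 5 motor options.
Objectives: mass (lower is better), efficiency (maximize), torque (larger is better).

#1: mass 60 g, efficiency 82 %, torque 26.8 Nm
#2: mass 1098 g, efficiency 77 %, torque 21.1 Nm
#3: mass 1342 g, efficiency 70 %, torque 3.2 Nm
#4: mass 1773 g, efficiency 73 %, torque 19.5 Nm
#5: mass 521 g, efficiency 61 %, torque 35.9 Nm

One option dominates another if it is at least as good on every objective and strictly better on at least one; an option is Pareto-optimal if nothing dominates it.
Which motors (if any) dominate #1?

#2: worse on mass (1098 vs 60).
#3: worse on mass (1342 vs 60).
#4: worse on mass (1773 vs 60).
#5: worse on mass (521 vs 60).
No option dominates #1.

none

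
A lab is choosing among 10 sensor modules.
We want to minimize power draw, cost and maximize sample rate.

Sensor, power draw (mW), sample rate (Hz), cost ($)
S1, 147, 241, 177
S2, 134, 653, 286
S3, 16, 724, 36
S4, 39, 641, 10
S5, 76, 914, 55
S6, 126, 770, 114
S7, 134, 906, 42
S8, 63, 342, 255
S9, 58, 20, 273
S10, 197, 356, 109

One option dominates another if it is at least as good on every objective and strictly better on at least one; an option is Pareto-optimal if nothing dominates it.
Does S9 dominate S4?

No

S9 vs S4: S9 is worse on power draw (58 vs 39), so it does not dominate S4.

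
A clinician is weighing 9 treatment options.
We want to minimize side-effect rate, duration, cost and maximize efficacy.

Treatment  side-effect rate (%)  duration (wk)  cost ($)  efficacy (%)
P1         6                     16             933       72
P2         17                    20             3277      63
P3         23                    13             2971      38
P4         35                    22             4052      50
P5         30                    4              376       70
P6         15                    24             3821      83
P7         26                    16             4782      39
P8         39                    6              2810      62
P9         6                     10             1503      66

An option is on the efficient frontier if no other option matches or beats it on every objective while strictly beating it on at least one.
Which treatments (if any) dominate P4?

P1, P2, P5, P9

P1: side-effect rate 6≤35, duration 16≤22, cost 933≤4052, efficacy 72≥50 — dominates P4.
P2: side-effect rate 17≤35, duration 20≤22, cost 3277≤4052, efficacy 63≥50 — dominates P4.
P5: side-effect rate 30≤35, duration 4≤22, cost 376≤4052, efficacy 70≥50 — dominates P4.
P9: side-effect rate 6≤35, duration 10≤22, cost 1503≤4052, efficacy 66≥50 — dominates P4.
Others (P3, P6, P7, P8) are each worse than P4 on at least one objective.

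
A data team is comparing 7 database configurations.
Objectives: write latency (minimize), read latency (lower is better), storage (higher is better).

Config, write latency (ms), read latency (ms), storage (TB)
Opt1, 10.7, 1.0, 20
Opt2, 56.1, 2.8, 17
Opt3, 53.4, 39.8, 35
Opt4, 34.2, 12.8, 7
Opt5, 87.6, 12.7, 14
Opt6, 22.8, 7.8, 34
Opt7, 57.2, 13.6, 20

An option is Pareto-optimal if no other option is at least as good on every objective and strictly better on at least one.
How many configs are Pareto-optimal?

3

Opt1: not dominated (best write latency).
Opt2: dominated by Opt1 (write latency 10.7≤56.1, read latency 1.0≤2.8, storage 20≥17).
Opt3: not dominated (best storage).
Opt4: dominated by Opt1 (write latency 10.7≤34.2, read latency 1.0≤12.8, storage 20≥7).
Opt5: dominated by Opt1 (write latency 10.7≤87.6, read latency 1.0≤12.7, storage 20≥14).
Opt6: not dominated.
Opt7: dominated by Opt1 (write latency 10.7≤57.2, read latency 1.0≤13.6, storage 20≥20).
Pareto-optimal: Opt1, Opt3, Opt6 → 3.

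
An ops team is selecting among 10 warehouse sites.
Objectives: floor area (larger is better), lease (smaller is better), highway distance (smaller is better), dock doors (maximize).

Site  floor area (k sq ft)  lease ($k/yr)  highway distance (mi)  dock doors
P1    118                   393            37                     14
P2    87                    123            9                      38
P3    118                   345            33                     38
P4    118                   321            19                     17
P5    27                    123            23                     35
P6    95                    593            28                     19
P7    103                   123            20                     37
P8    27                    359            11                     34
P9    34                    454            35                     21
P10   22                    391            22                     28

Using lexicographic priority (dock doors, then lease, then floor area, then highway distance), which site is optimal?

P2

First maximize dock doors: best is 38, kept {P2, P3}.
Then minimize lease: best is 123, kept {P2}.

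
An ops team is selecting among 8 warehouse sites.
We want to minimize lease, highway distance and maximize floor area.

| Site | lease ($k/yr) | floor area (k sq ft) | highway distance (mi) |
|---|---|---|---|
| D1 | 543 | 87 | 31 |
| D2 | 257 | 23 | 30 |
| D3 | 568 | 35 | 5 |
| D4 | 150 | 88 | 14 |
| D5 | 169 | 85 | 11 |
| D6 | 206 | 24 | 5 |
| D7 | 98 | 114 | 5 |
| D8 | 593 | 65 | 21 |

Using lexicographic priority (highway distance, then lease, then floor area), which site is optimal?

First minimize highway distance: best is 5, kept {D3, D6, D7}.
Then minimize lease: best is 98, kept {D7}.

D7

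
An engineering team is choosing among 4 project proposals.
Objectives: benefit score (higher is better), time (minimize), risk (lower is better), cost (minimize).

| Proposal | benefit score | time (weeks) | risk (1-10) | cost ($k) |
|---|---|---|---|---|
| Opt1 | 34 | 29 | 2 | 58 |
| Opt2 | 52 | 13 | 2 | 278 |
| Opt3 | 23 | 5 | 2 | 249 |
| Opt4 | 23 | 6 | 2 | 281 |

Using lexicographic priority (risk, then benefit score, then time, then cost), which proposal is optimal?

Opt2

First minimize risk: best is 2, kept {Opt1, Opt2, Opt3, Opt4}.
Then maximize benefit score: best is 52, kept {Opt2}.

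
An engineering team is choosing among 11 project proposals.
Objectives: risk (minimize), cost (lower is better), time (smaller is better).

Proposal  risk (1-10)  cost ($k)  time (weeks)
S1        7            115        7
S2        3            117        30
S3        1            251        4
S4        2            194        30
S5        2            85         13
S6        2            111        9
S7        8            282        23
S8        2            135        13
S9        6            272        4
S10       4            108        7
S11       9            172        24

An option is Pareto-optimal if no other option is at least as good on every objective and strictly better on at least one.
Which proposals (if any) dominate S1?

S10

S10: risk 4≤7, cost 108≤115, time 7≤7 — dominates S1.
Others (S2, S3, S4, S5, S6, S7, S8, S9, S11) are each worse than S1 on at least one objective.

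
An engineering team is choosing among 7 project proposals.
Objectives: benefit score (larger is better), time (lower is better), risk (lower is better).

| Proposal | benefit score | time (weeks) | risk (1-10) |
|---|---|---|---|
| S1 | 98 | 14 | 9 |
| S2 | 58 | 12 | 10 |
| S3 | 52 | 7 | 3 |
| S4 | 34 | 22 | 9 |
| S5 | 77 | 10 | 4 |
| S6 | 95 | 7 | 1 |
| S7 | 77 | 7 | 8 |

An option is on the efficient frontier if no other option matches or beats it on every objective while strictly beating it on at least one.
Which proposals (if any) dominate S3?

S6: benefit score 95≥52, time 7≤7, risk 1≤3 — dominates S3.
Others (S1, S2, S4, S5, S7) are each worse than S3 on at least one objective.

S6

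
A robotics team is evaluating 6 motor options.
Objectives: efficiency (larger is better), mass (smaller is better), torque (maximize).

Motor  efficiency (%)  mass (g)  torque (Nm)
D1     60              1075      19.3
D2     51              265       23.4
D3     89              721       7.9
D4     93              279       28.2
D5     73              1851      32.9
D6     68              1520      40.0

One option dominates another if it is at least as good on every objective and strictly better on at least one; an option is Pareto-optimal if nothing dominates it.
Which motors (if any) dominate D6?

D1: worse on efficiency (60 vs 68).
D2: worse on efficiency (51 vs 68).
D3: worse on torque (7.9 vs 40.0).
D4: worse on torque (28.2 vs 40.0).
D5: worse on mass (1851 vs 1520).
No option dominates D6.

none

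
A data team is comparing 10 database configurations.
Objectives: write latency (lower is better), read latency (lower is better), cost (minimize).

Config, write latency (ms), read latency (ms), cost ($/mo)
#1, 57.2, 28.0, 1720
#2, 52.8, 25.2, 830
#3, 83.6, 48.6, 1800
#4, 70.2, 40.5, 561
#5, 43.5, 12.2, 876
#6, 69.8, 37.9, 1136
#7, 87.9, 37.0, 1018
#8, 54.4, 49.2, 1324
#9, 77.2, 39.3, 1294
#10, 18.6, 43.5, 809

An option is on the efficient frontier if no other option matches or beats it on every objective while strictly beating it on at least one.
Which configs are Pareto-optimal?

#2, #4, #5, #10

#1: dominated by #2 (write latency 52.8≤57.2, read latency 25.2≤28.0, cost 830≤1720).
#2: not dominated.
#3: dominated by #1 (write latency 57.2≤83.6, read latency 28.0≤48.6, cost 1720≤1800).
#4: not dominated (best cost).
#5: not dominated (best read latency).
#6: dominated by #2 (write latency 52.8≤69.8, read latency 25.2≤37.9, cost 830≤1136).
#7: dominated by #2 (write latency 52.8≤87.9, read latency 25.2≤37.0, cost 830≤1018).
#8: dominated by #2 (write latency 52.8≤54.4, read latency 25.2≤49.2, cost 830≤1324).
#9: dominated by #2 (write latency 52.8≤77.2, read latency 25.2≤39.3, cost 830≤1294).
#10: not dominated (best write latency).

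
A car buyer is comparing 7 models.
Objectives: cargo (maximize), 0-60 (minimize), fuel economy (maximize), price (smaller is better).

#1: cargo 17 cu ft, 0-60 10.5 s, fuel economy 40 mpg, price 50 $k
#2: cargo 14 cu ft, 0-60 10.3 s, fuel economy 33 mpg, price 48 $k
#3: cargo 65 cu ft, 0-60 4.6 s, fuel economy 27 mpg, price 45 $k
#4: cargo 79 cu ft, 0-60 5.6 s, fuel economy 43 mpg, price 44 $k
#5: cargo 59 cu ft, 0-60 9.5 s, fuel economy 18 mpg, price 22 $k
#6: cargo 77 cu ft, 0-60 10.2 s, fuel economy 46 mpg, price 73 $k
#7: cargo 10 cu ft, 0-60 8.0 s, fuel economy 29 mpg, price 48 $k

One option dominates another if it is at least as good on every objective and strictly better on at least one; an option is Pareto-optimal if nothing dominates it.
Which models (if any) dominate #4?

none

#1: worse on cargo (17 vs 79).
#2: worse on cargo (14 vs 79).
#3: worse on cargo (65 vs 79).
#5: worse on cargo (59 vs 79).
#6: worse on cargo (77 vs 79).
#7: worse on cargo (10 vs 79).
No option dominates #4.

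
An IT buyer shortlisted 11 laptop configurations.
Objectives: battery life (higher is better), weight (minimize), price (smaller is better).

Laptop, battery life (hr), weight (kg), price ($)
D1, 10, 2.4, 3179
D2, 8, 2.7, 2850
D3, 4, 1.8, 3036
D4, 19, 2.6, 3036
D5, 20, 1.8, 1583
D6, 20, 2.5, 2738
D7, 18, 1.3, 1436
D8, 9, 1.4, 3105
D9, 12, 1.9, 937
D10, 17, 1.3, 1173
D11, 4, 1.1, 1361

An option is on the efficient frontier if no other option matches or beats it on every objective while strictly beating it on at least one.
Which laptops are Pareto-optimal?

D5, D7, D9, D10, D11

D1: dominated by D5 (battery life 20≥10, weight 1.8≤2.4, price 1583≤3179).
D2: dominated by D5 (battery life 20≥8, weight 1.8≤2.7, price 1583≤2850).
D3: dominated by D5 (battery life 20≥4, weight 1.8≤1.8, price 1583≤3036).
D4: dominated by D5 (battery life 20≥19, weight 1.8≤2.6, price 1583≤3036).
D5: not dominated.
D6: dominated by D5 (battery life 20≥20, weight 1.8≤2.5, price 1583≤2738).
D7: not dominated.
D8: dominated by D7 (battery life 18≥9, weight 1.3≤1.4, price 1436≤3105).
D9: not dominated (best price).
D10: not dominated.
D11: not dominated (best weight).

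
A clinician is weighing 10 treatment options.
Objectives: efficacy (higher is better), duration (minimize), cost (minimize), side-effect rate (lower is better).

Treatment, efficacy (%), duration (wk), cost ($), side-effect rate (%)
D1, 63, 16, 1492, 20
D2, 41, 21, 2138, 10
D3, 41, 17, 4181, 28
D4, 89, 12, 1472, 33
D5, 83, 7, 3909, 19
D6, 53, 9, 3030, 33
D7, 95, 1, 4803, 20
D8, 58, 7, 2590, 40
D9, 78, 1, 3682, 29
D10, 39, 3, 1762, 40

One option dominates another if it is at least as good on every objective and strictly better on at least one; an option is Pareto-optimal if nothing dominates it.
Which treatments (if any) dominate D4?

D1: worse on efficacy (63 vs 89).
D2: worse on efficacy (41 vs 89).
D3: worse on efficacy (41 vs 89).
D5: worse on efficacy (83 vs 89).
D6: worse on efficacy (53 vs 89).
D7: worse on cost (4803 vs 1472).
D8: worse on efficacy (58 vs 89).
D9: worse on efficacy (78 vs 89).
D10: worse on efficacy (39 vs 89).
No option dominates D4.

none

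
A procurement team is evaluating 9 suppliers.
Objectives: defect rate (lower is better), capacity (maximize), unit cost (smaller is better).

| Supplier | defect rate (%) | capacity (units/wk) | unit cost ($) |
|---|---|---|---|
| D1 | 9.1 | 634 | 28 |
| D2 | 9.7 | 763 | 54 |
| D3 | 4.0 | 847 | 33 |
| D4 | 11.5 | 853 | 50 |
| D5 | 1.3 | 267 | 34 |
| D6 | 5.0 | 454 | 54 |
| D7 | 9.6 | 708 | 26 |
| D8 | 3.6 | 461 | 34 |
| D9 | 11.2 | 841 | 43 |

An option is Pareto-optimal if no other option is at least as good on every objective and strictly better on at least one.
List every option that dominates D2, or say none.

D3

D3: defect rate 4.0≤9.7, capacity 847≥763, unit cost 33≤54 — dominates D2.
Others (D1, D4, D5, D6, D7, D8, D9) are each worse than D2 on at least one objective.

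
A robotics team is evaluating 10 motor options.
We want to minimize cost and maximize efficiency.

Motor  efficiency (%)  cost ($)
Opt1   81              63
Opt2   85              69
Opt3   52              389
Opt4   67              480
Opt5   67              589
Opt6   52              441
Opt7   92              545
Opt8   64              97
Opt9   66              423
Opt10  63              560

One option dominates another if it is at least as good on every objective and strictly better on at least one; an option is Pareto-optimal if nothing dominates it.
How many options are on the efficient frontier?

3

Opt1: not dominated (best cost).
Opt2: not dominated.
Opt3: dominated by Opt1 (efficiency 81≥52, cost 63≤389).
Opt4: dominated by Opt1 (efficiency 81≥67, cost 63≤480).
Opt5: dominated by Opt1 (efficiency 81≥67, cost 63≤589).
Opt6: dominated by Opt1 (efficiency 81≥52, cost 63≤441).
Opt7: not dominated (best efficiency).
Opt8: dominated by Opt1 (efficiency 81≥64, cost 63≤97).
Opt9: dominated by Opt1 (efficiency 81≥66, cost 63≤423).
Opt10: dominated by Opt1 (efficiency 81≥63, cost 63≤560).
Pareto-optimal: Opt1, Opt2, Opt7 → 3.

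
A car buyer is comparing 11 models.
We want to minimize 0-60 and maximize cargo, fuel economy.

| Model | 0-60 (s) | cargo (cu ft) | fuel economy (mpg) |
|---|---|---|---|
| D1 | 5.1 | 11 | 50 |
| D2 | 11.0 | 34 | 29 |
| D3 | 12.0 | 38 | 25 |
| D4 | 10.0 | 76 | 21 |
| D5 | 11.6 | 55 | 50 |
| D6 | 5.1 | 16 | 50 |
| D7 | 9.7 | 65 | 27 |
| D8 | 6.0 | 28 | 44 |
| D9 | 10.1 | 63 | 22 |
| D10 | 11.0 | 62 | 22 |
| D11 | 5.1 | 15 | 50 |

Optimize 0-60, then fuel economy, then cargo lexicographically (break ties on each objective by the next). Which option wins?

First minimize 0-60: best is 5.1, kept {D1, D6, D11}.
Then maximize fuel economy: best is 50, kept {D1, D6, D11}.
Then maximize cargo: best is 16, kept {D6}.

D6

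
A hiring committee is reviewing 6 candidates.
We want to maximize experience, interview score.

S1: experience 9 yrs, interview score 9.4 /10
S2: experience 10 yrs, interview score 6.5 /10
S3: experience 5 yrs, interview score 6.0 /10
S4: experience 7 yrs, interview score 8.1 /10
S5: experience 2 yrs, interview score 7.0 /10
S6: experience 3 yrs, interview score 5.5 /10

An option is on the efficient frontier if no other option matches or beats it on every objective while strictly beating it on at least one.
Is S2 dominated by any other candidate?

No

S1: worse on experience (9 vs 10).
S3: worse on experience (5 vs 10).
S4: worse on experience (7 vs 10).
S5: worse on experience (2 vs 10).
S6: worse on experience (3 vs 10).
No option is at least as good as S2 on every objective and strictly better on one.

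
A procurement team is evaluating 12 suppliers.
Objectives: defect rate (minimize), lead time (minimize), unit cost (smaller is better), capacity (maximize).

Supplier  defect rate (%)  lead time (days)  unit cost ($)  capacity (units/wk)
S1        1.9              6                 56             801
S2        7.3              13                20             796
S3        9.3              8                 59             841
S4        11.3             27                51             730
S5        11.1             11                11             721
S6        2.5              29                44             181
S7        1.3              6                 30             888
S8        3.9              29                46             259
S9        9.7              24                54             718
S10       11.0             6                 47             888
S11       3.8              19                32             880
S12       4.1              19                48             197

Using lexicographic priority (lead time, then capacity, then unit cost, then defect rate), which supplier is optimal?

First minimize lead time: best is 6, kept {S1, S7, S10}.
Then maximize capacity: best is 888, kept {S7, S10}.
Then minimize unit cost: best is 30, kept {S7}.

S7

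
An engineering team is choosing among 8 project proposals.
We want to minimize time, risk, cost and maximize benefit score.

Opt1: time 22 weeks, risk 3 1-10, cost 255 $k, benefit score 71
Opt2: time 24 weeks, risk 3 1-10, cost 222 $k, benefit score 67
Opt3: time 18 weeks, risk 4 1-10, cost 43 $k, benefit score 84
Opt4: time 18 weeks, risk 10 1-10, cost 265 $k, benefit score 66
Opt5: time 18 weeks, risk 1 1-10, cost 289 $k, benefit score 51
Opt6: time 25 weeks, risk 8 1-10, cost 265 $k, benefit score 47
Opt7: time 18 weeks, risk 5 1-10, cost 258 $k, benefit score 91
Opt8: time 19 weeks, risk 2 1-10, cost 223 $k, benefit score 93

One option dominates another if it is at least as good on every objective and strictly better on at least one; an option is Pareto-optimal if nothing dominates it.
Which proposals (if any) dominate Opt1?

Opt8: time 19≤22, risk 2≤3, cost 223≤255, benefit score 93≥71 — dominates Opt1.
Others (Opt2, Opt3, Opt4, Opt5, Opt6, Opt7) are each worse than Opt1 on at least one objective.

Opt8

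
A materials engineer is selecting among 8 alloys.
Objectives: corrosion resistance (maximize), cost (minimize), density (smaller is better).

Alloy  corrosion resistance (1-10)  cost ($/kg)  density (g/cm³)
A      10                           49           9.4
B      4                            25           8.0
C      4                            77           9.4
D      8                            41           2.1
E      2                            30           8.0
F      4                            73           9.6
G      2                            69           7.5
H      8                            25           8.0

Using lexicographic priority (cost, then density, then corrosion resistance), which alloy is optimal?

H

First minimize cost: best is 25, kept {B, H}.
Then minimize density: best is 8.0, kept {B, H}.
Then maximize corrosion resistance: best is 8, kept {H}.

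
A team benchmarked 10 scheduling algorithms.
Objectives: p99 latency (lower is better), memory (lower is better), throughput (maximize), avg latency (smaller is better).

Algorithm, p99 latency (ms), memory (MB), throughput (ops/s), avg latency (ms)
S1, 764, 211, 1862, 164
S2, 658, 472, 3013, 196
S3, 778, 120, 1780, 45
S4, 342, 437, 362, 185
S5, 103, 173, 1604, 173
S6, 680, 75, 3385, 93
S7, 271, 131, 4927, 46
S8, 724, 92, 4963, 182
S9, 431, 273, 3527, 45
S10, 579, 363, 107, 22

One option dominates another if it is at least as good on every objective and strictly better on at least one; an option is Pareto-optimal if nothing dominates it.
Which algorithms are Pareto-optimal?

S3, S5, S6, S7, S8, S9, S10

S1: dominated by S6 (p99 latency 680≤764, memory 75≤211, throughput 3385≥1862, avg latency 93≤164).
S2: dominated by S7 (p99 latency 271≤658, memory 131≤472, throughput 4927≥3013, avg latency 46≤196).
S3: not dominated.
S4: dominated by S5 (p99 latency 103≤342, memory 173≤437, throughput 1604≥362, avg latency 173≤185).
S5: not dominated (best p99 latency).
S6: not dominated (best memory).
S7: not dominated.
S8: not dominated (best throughput).
S9: not dominated.
S10: not dominated (best avg latency).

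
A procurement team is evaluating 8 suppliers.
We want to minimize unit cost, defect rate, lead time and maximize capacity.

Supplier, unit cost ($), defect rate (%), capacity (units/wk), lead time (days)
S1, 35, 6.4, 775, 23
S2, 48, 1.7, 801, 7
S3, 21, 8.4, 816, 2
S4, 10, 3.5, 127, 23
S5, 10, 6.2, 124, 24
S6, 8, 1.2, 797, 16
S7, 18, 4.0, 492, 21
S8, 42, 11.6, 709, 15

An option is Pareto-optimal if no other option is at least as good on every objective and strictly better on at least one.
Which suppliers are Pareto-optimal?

S2, S3, S6

S1: dominated by S6 (unit cost 8≤35, defect rate 1.2≤6.4, capacity 797≥775, lead time 16≤23).
S2: not dominated.
S3: not dominated (best capacity).
S4: dominated by S6 (unit cost 8≤10, defect rate 1.2≤3.5, capacity 797≥127, lead time 16≤23).
S5: dominated by S4 (unit cost 10≤10, defect rate 3.5≤6.2, capacity 127≥124, lead time 23≤24).
S6: not dominated (best unit cost).
S7: dominated by S6 (unit cost 8≤18, defect rate 1.2≤4.0, capacity 797≥492, lead time 16≤21).
S8: dominated by S3 (unit cost 21≤42, defect rate 8.4≤11.6, capacity 816≥709, lead time 2≤15).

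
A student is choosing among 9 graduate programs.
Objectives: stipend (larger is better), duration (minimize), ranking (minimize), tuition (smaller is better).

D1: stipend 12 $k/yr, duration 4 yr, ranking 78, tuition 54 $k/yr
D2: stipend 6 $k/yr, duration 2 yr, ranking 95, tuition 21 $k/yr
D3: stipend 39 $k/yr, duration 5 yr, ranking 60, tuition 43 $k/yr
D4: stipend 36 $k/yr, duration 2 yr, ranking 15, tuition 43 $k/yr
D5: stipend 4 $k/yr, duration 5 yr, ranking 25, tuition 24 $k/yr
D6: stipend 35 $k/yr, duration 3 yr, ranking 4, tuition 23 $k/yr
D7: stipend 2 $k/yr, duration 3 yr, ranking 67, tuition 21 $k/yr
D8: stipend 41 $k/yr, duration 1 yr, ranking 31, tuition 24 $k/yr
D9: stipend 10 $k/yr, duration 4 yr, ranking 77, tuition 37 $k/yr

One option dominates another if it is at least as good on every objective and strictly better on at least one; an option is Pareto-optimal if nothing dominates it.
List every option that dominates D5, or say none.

D6

D6: stipend 35≥4, duration 3≤5, ranking 4≤25, tuition 23≤24 — dominates D5.
Others (D1, D2, D3, D4, D7, D8, D9) are each worse than D5 on at least one objective.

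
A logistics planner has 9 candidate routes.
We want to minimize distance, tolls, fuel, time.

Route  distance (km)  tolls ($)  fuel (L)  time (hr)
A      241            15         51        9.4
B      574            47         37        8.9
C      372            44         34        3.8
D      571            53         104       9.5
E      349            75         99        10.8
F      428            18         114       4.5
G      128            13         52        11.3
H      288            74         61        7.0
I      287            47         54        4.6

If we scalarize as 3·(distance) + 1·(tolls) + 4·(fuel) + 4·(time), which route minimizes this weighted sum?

A: 3·241 + 1·15 + 4·51 + 4·9.4 = 979.6
B: 3·574 + 1·47 + 4·37 + 4·8.9 = 1952.6
C: 3·372 + 1·44 + 4·34 + 4·3.8 = 1311.2
D: 3·571 + 1·53 + 4·104 + 4·9.5 = 2220.0
E: 3·349 + 1·75 + 4·99 + 4·10.8 = 1561.2
F: 3·428 + 1·18 + 4·114 + 4·4.5 = 1776.0
G: 3·128 + 1·13 + 4·52 + 4·11.3 = 650.2
H: 3·288 + 1·74 + 4·61 + 4·7.0 = 1210.0
I: 3·287 + 1·47 + 4·54 + 4·4.6 = 1142.4
Lowest: G at 650.2.

G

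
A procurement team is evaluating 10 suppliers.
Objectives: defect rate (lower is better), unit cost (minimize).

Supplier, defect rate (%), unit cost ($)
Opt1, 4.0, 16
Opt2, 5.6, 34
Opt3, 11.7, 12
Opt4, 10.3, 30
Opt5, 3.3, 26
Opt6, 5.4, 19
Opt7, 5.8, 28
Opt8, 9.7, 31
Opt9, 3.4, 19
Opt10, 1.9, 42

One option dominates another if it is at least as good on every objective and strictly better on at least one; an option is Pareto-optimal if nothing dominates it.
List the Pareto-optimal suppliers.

Opt1, Opt3, Opt5, Opt9, Opt10

Opt1: not dominated.
Opt2: dominated by Opt1 (defect rate 4.0≤5.6, unit cost 16≤34).
Opt3: not dominated (best unit cost).
Opt4: dominated by Opt1 (defect rate 4.0≤10.3, unit cost 16≤30).
Opt5: not dominated.
Opt6: dominated by Opt1 (defect rate 4.0≤5.4, unit cost 16≤19).
Opt7: dominated by Opt1 (defect rate 4.0≤5.8, unit cost 16≤28).
Opt8: dominated by Opt1 (defect rate 4.0≤9.7, unit cost 16≤31).
Opt9: not dominated.
Opt10: not dominated (best defect rate).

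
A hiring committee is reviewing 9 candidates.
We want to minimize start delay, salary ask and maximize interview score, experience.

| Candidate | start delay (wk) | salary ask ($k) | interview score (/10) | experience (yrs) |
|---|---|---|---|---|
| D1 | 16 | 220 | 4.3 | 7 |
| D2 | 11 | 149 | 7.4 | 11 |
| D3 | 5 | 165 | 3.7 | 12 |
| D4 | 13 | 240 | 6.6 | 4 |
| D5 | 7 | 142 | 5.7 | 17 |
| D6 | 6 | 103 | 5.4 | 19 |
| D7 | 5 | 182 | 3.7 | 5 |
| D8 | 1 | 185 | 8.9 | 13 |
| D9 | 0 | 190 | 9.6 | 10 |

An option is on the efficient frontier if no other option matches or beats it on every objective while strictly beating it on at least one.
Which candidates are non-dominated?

D2, D3, D5, D6, D8, D9

D1: dominated by D2 (start delay 11≤16, salary ask 149≤220, interview score 7.4≥4.3, experience 11≥7).
D2: not dominated.
D3: not dominated.
D4: dominated by D2 (start delay 11≤13, salary ask 149≤240, interview score 7.4≥6.6, experience 11≥4).
D5: not dominated.
D6: not dominated (best salary ask).
D7: dominated by D3 (start delay 5≤5, salary ask 165≤182, interview score 3.7≥3.7, experience 12≥5).
D8: not dominated.
D9: not dominated (best start delay).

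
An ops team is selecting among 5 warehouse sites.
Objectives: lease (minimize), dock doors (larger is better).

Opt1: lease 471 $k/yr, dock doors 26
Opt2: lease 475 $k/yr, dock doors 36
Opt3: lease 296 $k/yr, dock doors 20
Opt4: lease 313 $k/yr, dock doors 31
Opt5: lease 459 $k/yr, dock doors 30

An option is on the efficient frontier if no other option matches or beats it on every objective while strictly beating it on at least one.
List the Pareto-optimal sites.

Opt1: dominated by Opt4 (lease 313≤471, dock doors 31≥26).
Opt2: not dominated (best dock doors).
Opt3: not dominated (best lease).
Opt4: not dominated.
Opt5: dominated by Opt4 (lease 313≤459, dock doors 31≥30).

Opt2, Opt3, Opt4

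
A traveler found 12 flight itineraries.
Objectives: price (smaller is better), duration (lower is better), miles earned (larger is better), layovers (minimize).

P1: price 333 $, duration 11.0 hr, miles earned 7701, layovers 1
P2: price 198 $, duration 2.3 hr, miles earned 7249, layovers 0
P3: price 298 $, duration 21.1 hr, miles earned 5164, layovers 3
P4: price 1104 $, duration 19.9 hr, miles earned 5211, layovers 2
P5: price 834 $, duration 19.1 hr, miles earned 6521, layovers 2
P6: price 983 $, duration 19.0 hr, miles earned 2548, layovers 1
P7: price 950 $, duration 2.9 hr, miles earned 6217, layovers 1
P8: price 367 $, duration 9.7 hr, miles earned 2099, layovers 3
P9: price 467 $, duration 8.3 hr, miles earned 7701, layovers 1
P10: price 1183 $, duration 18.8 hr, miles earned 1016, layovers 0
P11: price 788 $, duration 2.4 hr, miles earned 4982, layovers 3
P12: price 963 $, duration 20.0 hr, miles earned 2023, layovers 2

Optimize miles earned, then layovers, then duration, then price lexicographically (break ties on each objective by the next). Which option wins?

P9

First maximize miles earned: best is 7701, kept {P1, P9}.
Then minimize layovers: best is 1, kept {P1, P9}.
Then minimize duration: best is 8.3, kept {P9}.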